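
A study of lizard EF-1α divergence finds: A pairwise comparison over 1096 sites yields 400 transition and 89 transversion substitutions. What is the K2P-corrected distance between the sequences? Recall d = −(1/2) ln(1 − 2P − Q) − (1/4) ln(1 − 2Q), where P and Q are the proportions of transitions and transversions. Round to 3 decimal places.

0.878

P = 400/1096 ≈ 0.364964 and Q = 89/1096 ≈ 0.081204.
Under the Kimura two-parameter model, d = −½ ln(1 − 2P − Q) − ¼ ln(1 − 2Q).
1 − 2P − Q = 0.188868, giving −½ ln(0.188868) = 0.833353.
1 − 2Q = 0.837592, giving −¼ ln(0.837592) = 0.044306.
d = 0.833353 + 0.044306 = 0.877659.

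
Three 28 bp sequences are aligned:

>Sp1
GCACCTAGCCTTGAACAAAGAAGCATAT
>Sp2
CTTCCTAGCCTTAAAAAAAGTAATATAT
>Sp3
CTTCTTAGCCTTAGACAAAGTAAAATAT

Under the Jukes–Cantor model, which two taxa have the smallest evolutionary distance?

Sp2 and Sp3

Sp1–Sp2: 8/28 differ, p = 0.286, d = 0.360.
Sp1–Sp3: 9/28 differ, p = 0.321, d = 0.420.
Sp2–Sp3: 4/28 differ, p = 0.143, d = 0.158.
The smallest distance is between Sp2 and Sp3.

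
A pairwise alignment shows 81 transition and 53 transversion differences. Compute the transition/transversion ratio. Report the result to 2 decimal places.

1.53

R = 81/53 = 1.528301… ≈ 1.53 (to 2 d.p.).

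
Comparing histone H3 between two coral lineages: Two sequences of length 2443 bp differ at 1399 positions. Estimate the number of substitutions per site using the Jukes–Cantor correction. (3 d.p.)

p = 1399/2443 ≈ 0.572657.
d = −(3/4) ln(1 − 4p/3) = −0.75 ln(1 − 0.763543) = −0.75 ln(0.236457)
  = −0.75 × (-1.441989) = 1.081492 substitutions/site.

1.081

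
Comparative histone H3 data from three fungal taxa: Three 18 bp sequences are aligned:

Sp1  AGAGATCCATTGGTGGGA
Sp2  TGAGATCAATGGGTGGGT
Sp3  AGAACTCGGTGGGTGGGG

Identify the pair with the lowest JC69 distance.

Sp1 and Sp2

Sp1–Sp2: 4/18 differ, p = 0.222, d = 0.264.
Sp1–Sp3: 6/18 differ, p = 0.333, d = 0.441.
Sp2–Sp3: 6/18 differ, p = 0.333, d = 0.441.
The smallest distance is between Sp1 and Sp2.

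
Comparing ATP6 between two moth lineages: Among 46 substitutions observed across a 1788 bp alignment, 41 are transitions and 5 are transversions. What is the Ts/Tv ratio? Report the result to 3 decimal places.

R = 41/5 = 8.200.

8.200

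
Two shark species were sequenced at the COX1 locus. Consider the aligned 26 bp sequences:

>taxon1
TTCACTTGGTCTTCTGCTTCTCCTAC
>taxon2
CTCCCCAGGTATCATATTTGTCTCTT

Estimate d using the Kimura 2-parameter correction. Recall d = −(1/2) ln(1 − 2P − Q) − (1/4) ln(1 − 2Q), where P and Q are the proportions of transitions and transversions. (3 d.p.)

Of 26 sites, 8 differences are transitions and 6 are transversions, so P = 8/26 ≈ 0.307692 and Q = 6/26 ≈ 0.230769.
Under the Kimura two-parameter model, d = −½ ln(1 − 2P − Q) − ¼ ln(1 − 2Q).
1 − 2P − Q = 0.153847, giving −½ ln(0.153847) = 0.935898.
1 − 2Q = 0.538462, giving −¼ ln(0.538462) = 0.154760.
d = 0.935898 + 0.154760 = 1.090658.

1.091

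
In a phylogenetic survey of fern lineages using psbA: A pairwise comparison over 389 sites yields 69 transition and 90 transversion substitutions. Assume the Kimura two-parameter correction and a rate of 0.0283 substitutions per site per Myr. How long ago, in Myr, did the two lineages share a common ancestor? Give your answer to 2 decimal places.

P = 69/389 ≈ 0.177378 and Q = 90/389 ≈ 0.231362.
Under the Kimura two-parameter model, d = −½ ln(1 − 2P − Q) − ¼ ln(1 − 2Q).
1 − 2P − Q = 0.413882, giving −½ ln(0.413882) = 0.441087.
1 − 2Q = 0.537276, giving −¼ ln(0.537276) = 0.155311.
d = 0.441087 + 0.155311 = 0.596398.
Under a molecular clock d = 2μt, so t = d/(2μ) = 0.596398 / (2 × 0.0283) = 10.54 Myr.

10.54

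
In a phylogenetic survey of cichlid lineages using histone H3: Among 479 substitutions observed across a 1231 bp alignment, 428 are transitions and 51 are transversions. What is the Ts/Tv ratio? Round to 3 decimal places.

8.392

R = 428/51 = 8.392156… ≈ 8.392 (to 3 d.p.).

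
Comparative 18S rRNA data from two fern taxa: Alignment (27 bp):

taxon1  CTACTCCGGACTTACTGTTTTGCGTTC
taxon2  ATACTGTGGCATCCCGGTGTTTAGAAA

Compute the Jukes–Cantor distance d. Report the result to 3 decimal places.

0.882

The sequences differ at 14 of 27 sites, so p = 14/27 ≈ 0.518519.
d = −(3/4) ln(1 − 4p/3) = −0.75 ln(1 − 0.691359) = −0.75 ln(0.308641)
  = −0.75 × (-1.175576) = 0.881682 substitutions/site.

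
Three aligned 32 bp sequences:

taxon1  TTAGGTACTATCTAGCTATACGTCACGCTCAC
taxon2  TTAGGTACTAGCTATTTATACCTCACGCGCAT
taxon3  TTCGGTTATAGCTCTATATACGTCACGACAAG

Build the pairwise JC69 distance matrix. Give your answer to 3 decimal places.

d(taxon1,taxon2) = 0.216, d(taxon1,taxon3) = 0.460, d(taxon2,taxon3) = 0.404

taxon1–taxon2: 6/32 sites differ → p = 0.1875, d = −0.75 ln(1 − 0.25) = 0.215762 ≈ 0.216.
taxon1–taxon3: 11/32 sites differ → p = 0.34375, d = −0.75 ln(1 − 0.458333) = 0.459828 ≈ 0.460.
taxon2–taxon3: 10/32 sites differ → p = 0.3125, d = −0.75 ln(1 − 0.416667) = 0.404248 ≈ 0.404.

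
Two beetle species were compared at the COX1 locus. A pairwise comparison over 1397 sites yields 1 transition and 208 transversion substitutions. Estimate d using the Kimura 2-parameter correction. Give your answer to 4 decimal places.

0.1698

P = 1/1397 ≈ 0.000716 and Q = 208/1397 ≈ 0.14889.
Under the Kimura two-parameter model, d = −½ ln(1 − 2P − Q) − ¼ ln(1 − 2Q).
1 − 2P − Q = 0.849678, giving −½ ln(0.849678) = 0.081449.
1 − 2Q = 0.70222, giving −¼ ln(0.70222) = 0.088377.
d = 0.081449 + 0.088377 = 0.169826.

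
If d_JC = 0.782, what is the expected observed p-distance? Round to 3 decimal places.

0.486

p = (3/4)(1 − e^(−4d/3)) = 0.75 × (1 − e^(-1.042667)) = 0.75 × (1 − 0.352513) = 0.485615.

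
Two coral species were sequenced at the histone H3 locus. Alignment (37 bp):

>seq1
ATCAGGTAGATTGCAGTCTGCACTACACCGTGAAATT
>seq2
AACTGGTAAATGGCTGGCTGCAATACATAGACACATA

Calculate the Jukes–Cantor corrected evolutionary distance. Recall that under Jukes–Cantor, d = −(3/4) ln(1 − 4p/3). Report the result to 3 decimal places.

0.474

The sequences differ at 13 of 37 sites, so p = 13/37 ≈ 0.351351.
d = −(3/4) ln(1 − 4p/3) = −0.75 ln(1 − 0.468468) = −0.75 ln(0.531532)
  = −0.75 × (-0.631992) = 0.473994 substitutions/site.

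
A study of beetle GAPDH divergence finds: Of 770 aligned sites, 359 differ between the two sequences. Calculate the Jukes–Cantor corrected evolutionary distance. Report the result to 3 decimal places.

0.729

p = 359/770 ≈ 0.466234.
d = −(3/4) ln(1 − 4p/3) = −0.75 ln(1 − 0.621645) = −0.75 ln(0.378355)
  = −0.75 × (-0.971922) = 0.728942 substitutions/site.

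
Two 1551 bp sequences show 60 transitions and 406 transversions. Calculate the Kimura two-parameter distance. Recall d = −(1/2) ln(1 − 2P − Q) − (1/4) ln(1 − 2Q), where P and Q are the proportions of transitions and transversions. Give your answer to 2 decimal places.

P = 60/1551 ≈ 0.038685 and Q = 406/1551 ≈ 0.261767.
Under the Kimura two-parameter model, d = −½ ln(1 − 2P − Q) − ¼ ln(1 − 2Q).
1 − 2P − Q = 0.660863, giving −½ ln(0.660863) = 0.207104.
1 − 2Q = 0.476466, giving −¼ ln(0.476466) = 0.185340.
d = 0.207104 + 0.185340 = 0.392444.

0.39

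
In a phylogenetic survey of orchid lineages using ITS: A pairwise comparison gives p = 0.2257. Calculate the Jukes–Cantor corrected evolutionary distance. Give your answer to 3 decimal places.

0.269

d = −(3/4) ln(1 − 4p/3) = −0.75 ln(1 − 0.300933) = −0.75 ln(0.699067)
  = −0.75 × (-0.358009) = 0.268507 substitutions/site.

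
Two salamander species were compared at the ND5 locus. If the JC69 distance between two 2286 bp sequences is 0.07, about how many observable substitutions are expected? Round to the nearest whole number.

Invert JC69: p = (3/4)(1 − e^(−4d/3)) = 0.75 × (1 − e^(-0.093333)) = 0.75 × (1 − 0.910890) = 0.066833.
Expected differing sites = pL ≈ 0.066833 × 2286 = 152.780238 ≈ 153.

153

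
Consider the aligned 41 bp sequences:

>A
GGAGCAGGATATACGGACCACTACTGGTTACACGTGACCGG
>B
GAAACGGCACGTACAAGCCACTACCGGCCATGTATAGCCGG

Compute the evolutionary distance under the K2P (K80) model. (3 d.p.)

Of 41 sites, 17 differences are transitions and 1 are transversions, so P = 17/41 ≈ 0.414634 and Q = 1/41 ≈ 0.02439.
Under the Kimura two-parameter model, d = −½ ln(1 − 2P − Q) − ¼ ln(1 − 2Q).
1 − 2P − Q = 0.146342, giving −½ ln(0.146342) = 0.960904.
1 − 2Q = 0.95122, giving −¼ ln(0.95122) = 0.012502.
d = 0.960904 + 0.012502 = 0.973406.

0.973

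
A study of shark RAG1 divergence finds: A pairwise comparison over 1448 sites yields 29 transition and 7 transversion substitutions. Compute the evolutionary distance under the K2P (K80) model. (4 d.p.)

0.0254

P = 29/1448 ≈ 0.020028 and Q = 7/1448 ≈ 0.004834.
Under the Kimura two-parameter model, d = −½ ln(1 − 2P − Q) − ¼ ln(1 − 2Q).
1 − 2P − Q = 0.95511, giving −½ ln(0.95511) = 0.022964.
1 − 2Q = 0.990332, giving −¼ ln(0.990332) = 0.002429.
d = 0.022964 + 0.002429 = 0.025393.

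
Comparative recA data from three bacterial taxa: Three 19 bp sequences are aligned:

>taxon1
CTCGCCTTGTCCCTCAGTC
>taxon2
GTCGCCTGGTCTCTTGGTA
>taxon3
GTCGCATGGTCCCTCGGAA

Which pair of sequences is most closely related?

taxon1–taxon2: 6/19 differ, p = 0.316, d = 0.410.
taxon1–taxon3: 6/19 differ, p = 0.316, d = 0.410.
taxon2–taxon3: 4/19 differ, p = 0.211, d = 0.247.
The smallest distance is between taxon2 and taxon3.

taxon2 and taxon3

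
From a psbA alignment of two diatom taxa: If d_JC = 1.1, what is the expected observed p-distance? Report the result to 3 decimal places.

0.577

p = (3/4)(1 − e^(−4d/3)) = 0.75 × (1 − e^(-1.466667)) = 0.75 × (1 − 0.230693) = 0.576980.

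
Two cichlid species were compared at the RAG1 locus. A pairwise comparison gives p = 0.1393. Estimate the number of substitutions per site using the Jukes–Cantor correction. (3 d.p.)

0.154

d = −(3/4) ln(1 − 4p/3) = −0.75 ln(1 − 0.185733) = −0.75 ln(0.814267)
  = −0.75 × (-0.205467) = 0.154100 substitutions/site.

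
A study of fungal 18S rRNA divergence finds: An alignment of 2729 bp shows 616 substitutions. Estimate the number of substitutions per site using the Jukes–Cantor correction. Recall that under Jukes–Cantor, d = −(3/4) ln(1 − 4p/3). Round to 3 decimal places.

0.269

p = 616/2729 ≈ 0.225724.
d = −(3/4) ln(1 − 4p/3) = −0.75 ln(1 − 0.300965) = −0.75 ln(0.699035)
  = −0.75 × (-0.358054) = 0.268541 substitutions/site.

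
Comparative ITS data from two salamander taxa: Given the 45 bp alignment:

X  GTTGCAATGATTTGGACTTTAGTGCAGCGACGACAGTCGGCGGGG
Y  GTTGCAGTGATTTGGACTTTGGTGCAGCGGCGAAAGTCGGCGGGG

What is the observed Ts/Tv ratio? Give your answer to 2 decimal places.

3.00

Transitions are A↔G and C↔T; transversions are all other mismatches.
Transitions: 3. Transversions: 1.
R = 3/1 = 3.00.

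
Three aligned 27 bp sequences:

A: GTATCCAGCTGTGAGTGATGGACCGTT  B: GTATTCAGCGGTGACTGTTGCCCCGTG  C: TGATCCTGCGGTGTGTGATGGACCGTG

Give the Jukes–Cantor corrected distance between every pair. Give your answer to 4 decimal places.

A–B: 7/27 sites differ → p ≈ 0.259259, d = −0.75 ln(1 − 0.345679) = 0.318118 ≈ 0.3181.
A–C: 6/27 sites differ → p ≈ 0.222222, d = −0.75 ln(1 − 0.296296) = 0.263548 ≈ 0.2635.
B–C: 9/27 sites differ → p ≈ 0.333333, d = −0.75 ln(1 − 0.444444) = 0.440839 ≈ 0.4408.

d(A,B) = 0.3181, d(A,C) = 0.2635, d(B,C) = 0.4408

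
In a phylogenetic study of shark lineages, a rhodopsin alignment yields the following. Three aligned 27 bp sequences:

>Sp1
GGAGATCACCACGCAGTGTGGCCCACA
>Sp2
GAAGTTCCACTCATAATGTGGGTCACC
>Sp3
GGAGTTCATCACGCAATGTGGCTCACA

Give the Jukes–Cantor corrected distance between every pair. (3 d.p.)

d(Sp1,Sp2) = 0.588, d(Sp1,Sp3) = 0.165, d(Sp2,Sp3) = 0.377

Sp1–Sp2: 11/27 sites differ → p ≈ 0.407407, d = −0.75 ln(1 − 0.543209) = 0.587647 ≈ 0.588.
Sp1–Sp3: 4/27 sites differ → p ≈ 0.148148, d = −0.75 ln(1 − 0.197531) = 0.165047 ≈ 0.165.
Sp2–Sp3: 8/27 sites differ → p ≈ 0.296296, d = −0.75 ln(1 − 0.395061) = 0.376971 ≈ 0.377.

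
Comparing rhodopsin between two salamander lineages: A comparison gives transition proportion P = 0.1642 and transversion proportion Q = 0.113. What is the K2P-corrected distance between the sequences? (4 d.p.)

Under the Kimura two-parameter model, d = −½ ln(1 − 2P − Q) − ¼ ln(1 − 2Q).
1 − 2P − Q = 0.5586, giving −½ ln(0.5586) = 0.291161.
1 − 2Q = 0.774, giving −¼ ln(0.774) = 0.064046.
d = 0.291161 + 0.064046 = 0.355207.

0.3552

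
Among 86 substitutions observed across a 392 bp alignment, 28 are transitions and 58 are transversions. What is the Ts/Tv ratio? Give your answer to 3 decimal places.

0.483

R = 28/58 = 0.482758… ≈ 0.483 (to 3 d.p.).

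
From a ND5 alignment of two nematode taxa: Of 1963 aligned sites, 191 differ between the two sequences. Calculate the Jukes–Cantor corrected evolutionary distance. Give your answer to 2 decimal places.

p = 191/1963 ≈ 0.0973.
d = −(3/4) ln(1 − 4p/3) = −0.75 ln(1 − 0.129733) = −0.75 ln(0.870267)
  = −0.75 × (-0.138955) = 0.104216 substitutions/site.

0.10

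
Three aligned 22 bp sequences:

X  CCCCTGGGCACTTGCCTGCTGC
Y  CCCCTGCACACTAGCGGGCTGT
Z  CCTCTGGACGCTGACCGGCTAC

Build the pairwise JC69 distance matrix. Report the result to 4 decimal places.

X–Y: 6/22 sites differ → p ≈ 0.272727, d = −0.75 ln(1 − 0.363636) = 0.338988 ≈ 0.3390.
X–Z: 7/22 sites differ → p ≈ 0.318182, d = −0.75 ln(1 − 0.424243) = 0.414052 ≈ 0.4141.
Y–Z: 8/22 sites differ → p ≈ 0.363636, d = −0.75 ln(1 − 0.484848) = 0.497470 ≈ 0.4975.

d(X,Y) = 0.3390, d(X,Z) = 0.4141, d(Y,Z) = 0.4975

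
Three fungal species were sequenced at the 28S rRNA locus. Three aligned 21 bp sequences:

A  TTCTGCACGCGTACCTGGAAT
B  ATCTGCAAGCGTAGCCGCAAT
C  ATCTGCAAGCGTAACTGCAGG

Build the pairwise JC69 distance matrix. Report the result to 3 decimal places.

A–B: 5/21 sites differ → p ≈ 0.238095, d = −0.75 ln(1 − 0.31746) = 0.286451 ≈ 0.286.
A–C: 6/21 sites differ → p ≈ 0.285714, d = −0.75 ln(1 − 0.380952) = 0.359679 ≈ 0.360.
B–C: 4/21 sites differ → p ≈ 0.190476, d = −0.75 ln(1 − 0.253968) = 0.219740 ≈ 0.220.

d(A,B) = 0.286, d(A,C) = 0.360, d(B,C) = 0.220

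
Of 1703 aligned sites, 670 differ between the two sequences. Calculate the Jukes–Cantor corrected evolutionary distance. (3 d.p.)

0.558

p = 670/1703 ≈ 0.393423.
d = −(3/4) ln(1 − 4p/3) = −0.75 ln(1 − 0.524564) = −0.75 ln(0.475436)
  = −0.75 × (-0.743523) = 0.557642 substitutions/site.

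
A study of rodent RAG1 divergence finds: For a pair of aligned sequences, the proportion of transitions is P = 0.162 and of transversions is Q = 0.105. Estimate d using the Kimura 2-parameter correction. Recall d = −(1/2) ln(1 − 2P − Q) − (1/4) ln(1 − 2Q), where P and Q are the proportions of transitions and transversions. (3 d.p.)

0.339

Under the Kimura two-parameter model, d = −½ ln(1 − 2P − Q) − ¼ ln(1 − 2Q).
1 − 2P − Q = 0.571, giving −½ ln(0.571) = 0.280183.
1 − 2Q = 0.79, giving −¼ ln(0.79) = 0.058931.
d = 0.280183 + 0.058931 = 0.339114.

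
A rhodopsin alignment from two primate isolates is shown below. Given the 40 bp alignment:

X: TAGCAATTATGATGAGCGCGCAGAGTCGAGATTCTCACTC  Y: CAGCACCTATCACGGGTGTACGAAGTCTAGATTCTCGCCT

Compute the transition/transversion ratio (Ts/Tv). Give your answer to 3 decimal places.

Transitions are A↔G and C↔T; transversions are all other mismatches.
Transitions: 12. Transversions: 3.
R = 12/3 = 4.000.

4.000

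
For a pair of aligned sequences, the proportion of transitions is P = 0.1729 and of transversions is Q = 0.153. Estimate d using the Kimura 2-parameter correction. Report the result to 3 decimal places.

Under the Kimura two-parameter model, d = −½ ln(1 − 2P − Q) − ¼ ln(1 − 2Q).
1 − 2P − Q = 0.5012, giving −½ ln(0.5012) = 0.345375.
1 − 2Q = 0.694, giving −¼ ln(0.694) = 0.091321.
d = 0.345375 + 0.091321 = 0.436696.

0.437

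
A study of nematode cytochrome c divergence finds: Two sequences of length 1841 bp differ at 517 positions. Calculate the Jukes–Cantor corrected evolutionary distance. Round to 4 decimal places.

0.3518

p = 517/1841 ≈ 0.280826.
d = −(3/4) ln(1 − 4p/3) = −0.75 ln(1 − 0.374435) = −0.75 ln(0.625565)
  = −0.75 × (-0.469100) = 0.351825 substitutions/site.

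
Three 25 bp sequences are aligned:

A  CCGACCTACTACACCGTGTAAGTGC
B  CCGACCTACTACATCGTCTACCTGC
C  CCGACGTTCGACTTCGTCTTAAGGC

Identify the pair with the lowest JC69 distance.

A–B: 4/25 differ, p = 0.160, d = 0.180.
A–C: 9/25 differ, p = 0.360, d = 0.490.
B–C: 8/25 differ, p = 0.320, d = 0.417.
The smallest distance is between A and B.

A and B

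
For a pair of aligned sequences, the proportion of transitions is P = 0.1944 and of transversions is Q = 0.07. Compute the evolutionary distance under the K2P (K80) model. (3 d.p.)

0.345

Under the Kimura two-parameter model, d = −½ ln(1 − 2P − Q) − ¼ ln(1 − 2Q).
1 − 2P − Q = 0.5412, giving −½ ln(0.5412) = 0.306983.
1 − 2Q = 0.86, giving −¼ ln(0.86) = 0.037706.
d = 0.306983 + 0.037706 = 0.344689.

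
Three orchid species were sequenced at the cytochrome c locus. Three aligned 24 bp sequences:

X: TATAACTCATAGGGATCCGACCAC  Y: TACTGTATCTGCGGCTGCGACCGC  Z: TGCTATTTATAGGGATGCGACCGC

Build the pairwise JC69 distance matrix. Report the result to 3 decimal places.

d(X,Y) = 0.824, d(X,Z) = 0.369, d(Y,Z) = 0.369

X–Y: 12/24 sites differ → p = 0.5, d = −0.75 ln(1 − 0.666667) = 0.823960 ≈ 0.824.
X–Z: 7/24 sites differ → p ≈ 0.291667, d = −0.75 ln(1 − 0.388889) = 0.369358 ≈ 0.369.
Y–Z: 7/24 sites differ → p ≈ 0.291667, d = −0.75 ln(1 − 0.388889) = 0.369358 ≈ 0.369.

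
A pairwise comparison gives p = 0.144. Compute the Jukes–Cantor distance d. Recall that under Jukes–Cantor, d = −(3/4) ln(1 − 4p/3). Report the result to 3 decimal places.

d = −(3/4) ln(1 − 4p/3) = −0.75 ln(1 − 0.192) = −0.75 ln(0.808)
  = −0.75 × (-0.213193) = 0.159895 substitutions/site.

0.160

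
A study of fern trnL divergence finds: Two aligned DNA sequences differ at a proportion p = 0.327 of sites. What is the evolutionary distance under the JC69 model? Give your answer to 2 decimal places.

d = −(3/4) ln(1 − 4p/3) = −0.75 ln(1 − 0.436) = −0.75 ln(0.564)
  = −0.75 × (-0.572701) = 0.429526 substitutions/site.

0.43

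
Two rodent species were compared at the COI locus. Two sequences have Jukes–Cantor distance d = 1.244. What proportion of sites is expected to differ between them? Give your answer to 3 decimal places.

p = (3/4)(1 − e^(−4d/3)) = 0.75 × (1 − e^(-1.658667)) = 0.75 × (1 − 0.190393) = 0.607205.

0.607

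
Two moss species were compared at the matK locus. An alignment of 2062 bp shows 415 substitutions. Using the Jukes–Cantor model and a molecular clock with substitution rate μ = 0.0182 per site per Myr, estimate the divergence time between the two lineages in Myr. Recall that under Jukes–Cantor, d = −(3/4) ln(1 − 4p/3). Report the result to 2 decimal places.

6.44

p = 415/2062 ≈ 0.201261.
d = −(3/4) ln(1 − 4p/3) = −0.75 ln(1 − 0.268348) = −0.75 ln(0.731652)
  = −0.75 × (-0.312450) = 0.234338 substitutions/site.
Under a molecular clock d = 2μt, so t = d/(2μ) = 0.234338 / (2 × 0.0182) = 6.44 Myr.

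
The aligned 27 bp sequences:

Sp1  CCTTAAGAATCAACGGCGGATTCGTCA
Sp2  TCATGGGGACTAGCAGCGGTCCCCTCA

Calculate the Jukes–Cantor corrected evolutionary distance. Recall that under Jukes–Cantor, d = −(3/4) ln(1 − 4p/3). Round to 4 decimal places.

0.7704

The sequences differ at 13 of 27 sites, so p = 13/27 ≈ 0.481481.
d = −(3/4) ln(1 − 4p/3) = −0.75 ln(1 − 0.641975) = −0.75 ln(0.358025)
  = −0.75 × (-1.027152) = 0.770364 substitutions/site.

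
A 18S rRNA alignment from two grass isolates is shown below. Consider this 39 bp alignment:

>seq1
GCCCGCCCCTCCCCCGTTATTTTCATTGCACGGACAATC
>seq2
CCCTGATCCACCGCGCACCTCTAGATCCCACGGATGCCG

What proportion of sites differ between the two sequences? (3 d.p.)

0.538

The sequences differ at 21 of 39 positions.
p = 21/39 = 0.538461… ≈ 0.538 (to 3 d.p.).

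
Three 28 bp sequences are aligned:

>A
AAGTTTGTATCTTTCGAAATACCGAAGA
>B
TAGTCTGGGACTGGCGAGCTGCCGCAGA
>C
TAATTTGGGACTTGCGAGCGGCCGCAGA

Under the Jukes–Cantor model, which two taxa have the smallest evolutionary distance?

A–B: 11/28 differ, p = 0.393, d = 0.556.
A–C: 11/28 differ, p = 0.393, d = 0.556.
B–C: 4/28 differ, p = 0.143, d = 0.158.
The smallest distance is between B and C.

B and C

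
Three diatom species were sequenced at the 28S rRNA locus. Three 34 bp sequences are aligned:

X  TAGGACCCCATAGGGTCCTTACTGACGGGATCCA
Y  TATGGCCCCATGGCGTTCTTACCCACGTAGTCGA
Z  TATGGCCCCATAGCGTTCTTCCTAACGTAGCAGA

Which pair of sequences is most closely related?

Y and Z

X–Y: 11/34 differ, p = 0.324, d = 0.423.
X–Z: 12/34 differ, p = 0.353, d = 0.477.
Y–Z: 6/34 differ, p = 0.176, d = 0.201.
The smallest distance is between Y and Z.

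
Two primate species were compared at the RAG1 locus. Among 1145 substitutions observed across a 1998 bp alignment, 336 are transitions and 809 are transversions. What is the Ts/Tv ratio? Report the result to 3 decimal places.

R = 336/809 = 0.415327… ≈ 0.415 (to 3 d.p.).

0.415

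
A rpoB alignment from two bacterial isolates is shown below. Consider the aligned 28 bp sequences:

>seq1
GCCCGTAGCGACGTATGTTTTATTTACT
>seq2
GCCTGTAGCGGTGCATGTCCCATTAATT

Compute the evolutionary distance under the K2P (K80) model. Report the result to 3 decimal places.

Of 28 sites, 8 differences are transitions and 1 are transversions, so P = 8/28 ≈ 0.285714 and Q = 1/28 ≈ 0.035714.
Under the Kimura two-parameter model, d = −½ ln(1 − 2P − Q) − ¼ ln(1 − 2Q).
1 − 2P − Q = 0.392858, giving −½ ln(0.392858) = 0.467154.
1 − 2Q = 0.928572, giving −¼ ln(0.928572) = 0.018527.
d = 0.467154 + 0.018527 = 0.485681.

0.486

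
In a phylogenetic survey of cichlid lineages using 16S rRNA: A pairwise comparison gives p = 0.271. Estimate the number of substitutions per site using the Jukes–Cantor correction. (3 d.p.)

d = −(3/4) ln(1 − 4p/3) = −0.75 ln(1 − 0.361333) = −0.75 ln(0.638667)
  = −0.75 × (-0.448372) = 0.336279 substitutions/site.

0.336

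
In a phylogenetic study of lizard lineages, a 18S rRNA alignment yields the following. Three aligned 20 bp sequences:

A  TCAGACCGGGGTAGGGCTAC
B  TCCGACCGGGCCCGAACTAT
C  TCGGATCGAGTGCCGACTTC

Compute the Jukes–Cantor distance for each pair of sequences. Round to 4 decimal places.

A–B: 7/20 sites differ → p = 0.35, d = −0.75 ln(1 − 0.466667) = 0.471457 ≈ 0.4715.
A–C: 9/20 sites differ → p = 0.45, d = −0.75 ln(1 − 0.6) = 0.687218 ≈ 0.6872.
B–C: 9/20 sites differ → p = 0.45, d = −0.75 ln(1 − 0.6) = 0.687218 ≈ 0.6872.

d(A,B) = 0.4715, d(A,C) = 0.6872, d(B,C) = 0.6872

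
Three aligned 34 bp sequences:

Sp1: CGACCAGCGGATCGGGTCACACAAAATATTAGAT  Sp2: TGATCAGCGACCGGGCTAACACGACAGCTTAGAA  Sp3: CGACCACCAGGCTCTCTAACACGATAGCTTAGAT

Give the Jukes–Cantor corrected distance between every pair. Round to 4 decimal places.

d(Sp1,Sp2) = 0.5347, d(Sp1,Sp3) = 0.5347, d(Sp2,Sp3) = 0.4234

Sp1–Sp2: 13/34 sites differ → p ≈ 0.382353, d = −0.75 ln(1 − 0.509804) = 0.534712 ≈ 0.5347.
Sp1–Sp3: 13/34 sites differ → p ≈ 0.382353, d = −0.75 ln(1 − 0.509804) = 0.534712 ≈ 0.5347.
Sp2–Sp3: 11/34 sites differ → p ≈ 0.323529, d = −0.75 ln(1 − 0.431372) = 0.423397 ≈ 0.4234.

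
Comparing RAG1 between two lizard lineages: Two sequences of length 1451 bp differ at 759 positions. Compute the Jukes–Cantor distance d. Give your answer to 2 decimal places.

0.90

p = 759/1451 ≈ 0.523088.
d = −(3/4) ln(1 − 4p/3) = −0.75 ln(1 − 0.697451) = −0.75 ln(0.302549)
  = −0.75 × (-1.195512) = 0.896634 substitutions/site.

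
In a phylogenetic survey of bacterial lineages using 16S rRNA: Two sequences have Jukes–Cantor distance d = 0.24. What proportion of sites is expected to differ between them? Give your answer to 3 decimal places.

p = (3/4)(1 − e^(−4d/3)) = 0.75 × (1 − e^(-0.32)) = 0.75 × (1 − 0.726149) = 0.205388.

0.205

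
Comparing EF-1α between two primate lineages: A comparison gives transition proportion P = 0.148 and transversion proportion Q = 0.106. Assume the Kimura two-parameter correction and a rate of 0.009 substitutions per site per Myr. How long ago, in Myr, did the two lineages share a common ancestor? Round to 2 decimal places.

Under the Kimura two-parameter model, d = −½ ln(1 − 2P − Q) − ¼ ln(1 − 2Q).
1 − 2P − Q = 0.598, giving −½ ln(0.598) = 0.257082.
1 − 2Q = 0.788, giving −¼ ln(0.788) = 0.059564.
d = 0.257082 + 0.059564 = 0.316646.
Under a molecular clock d = 2μt, so t = d/(2μ) = 0.316646 / (2 × 0.009) = 17.59 Myr.

17.59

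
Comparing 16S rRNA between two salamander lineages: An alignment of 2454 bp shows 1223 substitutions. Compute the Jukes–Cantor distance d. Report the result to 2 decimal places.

p = 1223/2454 ≈ 0.49837.
d = −(3/4) ln(1 − 4p/3) = −0.75 ln(1 − 0.664493) = −0.75 ln(0.335507)
  = −0.75 × (-1.092112) = 0.819084 substitutions/site.

0.82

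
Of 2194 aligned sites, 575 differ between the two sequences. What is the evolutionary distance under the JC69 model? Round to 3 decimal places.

0.322

p = 575/2194 ≈ 0.262078.
d = −(3/4) ln(1 − 4p/3) = −0.75 ln(1 − 0.349437) = −0.75 ln(0.650563)
  = −0.75 × (-0.429917) = 0.322438 substitutions/site.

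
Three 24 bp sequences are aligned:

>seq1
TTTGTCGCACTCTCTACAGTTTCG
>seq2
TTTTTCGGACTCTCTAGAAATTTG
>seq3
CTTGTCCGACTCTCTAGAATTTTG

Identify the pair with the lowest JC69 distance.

seq1–seq2: 6/24 differ, p = 0.250, d = 0.304.
seq1–seq3: 6/24 differ, p = 0.250, d = 0.304.
seq2–seq3: 4/24 differ, p = 0.167, d = 0.188.
The smallest distance is between seq2 and seq3.

seq2 and seq3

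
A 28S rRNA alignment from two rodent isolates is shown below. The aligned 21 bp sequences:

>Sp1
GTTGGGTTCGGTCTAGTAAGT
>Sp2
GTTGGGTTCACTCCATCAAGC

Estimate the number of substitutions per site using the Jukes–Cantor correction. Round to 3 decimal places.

The sequences differ at 6 of 21 sites (10, 11, 14, 16, 17, 21), so p = 6/21 ≈ 0.285714.
d = −(3/4) ln(1 − 4p/3) = −0.75 ln(1 − 0.380952) = −0.75 ln(0.619048)
  = −0.75 × (-0.479572) = 0.359679 substitutions/site.

0.360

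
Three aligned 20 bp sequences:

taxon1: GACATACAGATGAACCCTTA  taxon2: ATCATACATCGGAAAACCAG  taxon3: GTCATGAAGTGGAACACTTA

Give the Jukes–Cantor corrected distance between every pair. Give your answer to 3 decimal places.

d(taxon1,taxon2) = 0.824, d(taxon1,taxon3) = 0.383, d(taxon2,taxon3) = 0.687

taxon1–taxon2: 10/20 sites differ → p = 0.5, d = −0.75 ln(1 − 0.666667) = 0.823960 ≈ 0.824.
taxon1–taxon3: 6/20 sites differ → p = 0.3, d = −0.75 ln(1 − 0.4) = 0.383119 ≈ 0.383.
taxon2–taxon3: 9/20 sites differ → p = 0.45, d = −0.75 ln(1 − 0.6) = 0.687218 ≈ 0.687.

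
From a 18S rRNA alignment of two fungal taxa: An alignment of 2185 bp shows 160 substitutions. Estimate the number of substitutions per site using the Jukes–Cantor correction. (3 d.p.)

0.077

p = 160/2185 ≈ 0.073227.
d = −(3/4) ln(1 − 4p/3) = −0.75 ln(1 − 0.097636) = −0.75 ln(0.902364)
  = −0.75 × (-0.102737) = 0.077053 substitutions/site.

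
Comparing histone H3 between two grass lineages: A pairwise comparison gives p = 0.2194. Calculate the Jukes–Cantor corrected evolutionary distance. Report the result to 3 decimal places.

d = −(3/4) ln(1 − 4p/3) = −0.75 ln(1 − 0.292533) = −0.75 ln(0.707467)
  = −0.75 × (-0.346064) = 0.259548 substitutions/site.

0.260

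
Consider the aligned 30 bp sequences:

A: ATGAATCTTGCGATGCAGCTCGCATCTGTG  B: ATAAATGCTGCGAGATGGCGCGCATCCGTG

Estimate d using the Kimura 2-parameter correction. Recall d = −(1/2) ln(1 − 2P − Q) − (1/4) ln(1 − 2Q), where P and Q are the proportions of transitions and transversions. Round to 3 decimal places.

Of 30 sites, 6 differences are transitions and 3 are transversions, so P = 6/30 = 0.2 and Q = 3/30 = 0.1.
Under the Kimura two-parameter model, d = −½ ln(1 − 2P − Q) − ¼ ln(1 − 2Q).
1 − 2P − Q = 0.5, giving −½ ln(0.5) = 0.346574.
1 − 2Q = 0.8, giving −¼ ln(0.8) = 0.055786.
d = 0.346574 + 0.055786 = 0.402360.

0.402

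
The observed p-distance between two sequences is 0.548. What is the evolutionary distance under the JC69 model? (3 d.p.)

d = −(3/4) ln(1 − 4p/3) = −0.75 ln(1 − 0.730667) = −0.75 ln(0.269333)
  = −0.75 × (-1.311807) = 0.983855 substitutions/site.

0.984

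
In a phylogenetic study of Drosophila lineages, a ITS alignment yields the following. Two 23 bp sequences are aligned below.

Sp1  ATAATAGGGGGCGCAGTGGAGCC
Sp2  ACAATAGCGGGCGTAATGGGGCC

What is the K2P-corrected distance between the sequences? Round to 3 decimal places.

0.271

Of 23 sites, 4 differences are transitions and 1 are transversions, so P = 4/23 ≈ 0.173913 and Q = 1/23 ≈ 0.043478.
Under the Kimura two-parameter model, d = −½ ln(1 − 2P − Q) − ¼ ln(1 − 2Q).
1 − 2P − Q = 0.608696, giving −½ ln(0.608696) = 0.248218.
1 − 2Q = 0.913044, giving −¼ ln(0.913044) = 0.022743.
d = 0.248218 + 0.022743 = 0.270961.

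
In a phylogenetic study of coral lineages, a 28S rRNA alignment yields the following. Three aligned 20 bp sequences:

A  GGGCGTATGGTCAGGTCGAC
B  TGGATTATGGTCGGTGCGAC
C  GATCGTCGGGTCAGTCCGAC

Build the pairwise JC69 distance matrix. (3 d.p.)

d(A,B) = 0.383, d(A,C) = 0.383, d(B,C) = 0.687

A–B: 6/20 sites differ → p = 0.3, d = −0.75 ln(1 − 0.4) = 0.383119 ≈ 0.383.
A–C: 6/20 sites differ → p = 0.3, d = −0.75 ln(1 − 0.4) = 0.383119 ≈ 0.383.
B–C: 9/20 sites differ → p = 0.45, d = −0.75 ln(1 − 0.6) = 0.687218 ≈ 0.687.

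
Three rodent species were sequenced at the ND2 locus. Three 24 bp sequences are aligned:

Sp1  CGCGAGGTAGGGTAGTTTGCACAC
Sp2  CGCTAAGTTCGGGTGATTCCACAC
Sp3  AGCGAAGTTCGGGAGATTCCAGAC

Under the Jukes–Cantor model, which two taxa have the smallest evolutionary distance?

Sp1–Sp2: 8/24 differ, p = 0.333, d = 0.441.
Sp1–Sp3: 8/24 differ, p = 0.333, d = 0.441.
Sp2–Sp3: 4/24 differ, p = 0.167, d = 0.188.
The smallest distance is between Sp2 and Sp3.

Sp2 and Sp3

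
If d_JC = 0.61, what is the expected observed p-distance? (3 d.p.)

p = (3/4)(1 − e^(−4d/3)) = 0.75 × (1 − e^(-0.813333)) = 0.75 × (1 − 0.443378) = 0.417467.

0.417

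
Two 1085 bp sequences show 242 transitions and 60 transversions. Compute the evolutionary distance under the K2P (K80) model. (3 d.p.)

P = 242/1085 ≈ 0.223041 and Q = 60/1085 ≈ 0.0553.
Under the Kimura two-parameter model, d = −½ ln(1 − 2P − Q) − ¼ ln(1 − 2Q).
1 − 2P − Q = 0.498618, giving −½ ln(0.498618) = 0.347958.
1 − 2Q = 0.8894, giving −¼ ln(0.8894) = 0.029302.
d = 0.347958 + 0.029302 = 0.377260.

0.377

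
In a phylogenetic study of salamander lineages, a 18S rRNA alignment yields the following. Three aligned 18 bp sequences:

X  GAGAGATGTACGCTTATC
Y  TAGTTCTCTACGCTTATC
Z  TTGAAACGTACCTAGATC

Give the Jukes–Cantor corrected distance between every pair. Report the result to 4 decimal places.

X–Y: 5/18 sites differ → p ≈ 0.277778, d = −0.75 ln(1 − 0.370371) = 0.346968 ≈ 0.3470.
X–Z: 8/18 sites differ → p ≈ 0.444444, d = −0.75 ln(1 − 0.592592) = 0.673455 ≈ 0.6735.
Y–Z: 10/18 sites differ → p ≈ 0.555556, d = −0.75 ln(1 − 0.740741) = 1.012446 ≈ 1.0124.

d(X,Y) = 0.3470, d(X,Z) = 0.6735, d(Y,Z) = 1.0124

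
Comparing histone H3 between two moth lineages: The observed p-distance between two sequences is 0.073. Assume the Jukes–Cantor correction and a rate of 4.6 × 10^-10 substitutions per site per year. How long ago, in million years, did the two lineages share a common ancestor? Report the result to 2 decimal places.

d = −(3/4) ln(1 − 4p/3) = −0.75 ln(1 − 0.097333) = −0.75 ln(0.902667)
  = −0.75 × (-0.102402) = 0.076802 substitutions/site.
Under a molecular clock d = 2μt, so t = d/(2μ) = 0.076802 / (2 × 4.6 × 10^-10) = 83.48 million years.

83.48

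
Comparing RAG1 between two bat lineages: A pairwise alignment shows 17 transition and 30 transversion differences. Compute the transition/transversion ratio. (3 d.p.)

0.567

R = 17/30 = 0.566666… ≈ 0.567 (to 3 d.p.).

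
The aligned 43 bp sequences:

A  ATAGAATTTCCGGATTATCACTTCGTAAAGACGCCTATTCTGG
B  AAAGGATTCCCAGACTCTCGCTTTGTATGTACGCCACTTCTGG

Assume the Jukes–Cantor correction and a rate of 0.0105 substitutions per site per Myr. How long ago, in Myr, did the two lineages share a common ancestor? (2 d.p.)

The sequences differ at 13 of 43 sites, so p = 13/43 ≈ 0.302326.
d = −(3/4) ln(1 − 4p/3) = −0.75 ln(1 − 0.403101) = −0.75 ln(0.596899)
  = −0.75 × (-0.516007) = 0.387005 substitutions/site.
Under a molecular clock d = 2μt, so t = d/(2μ) = 0.387005 / (2 × 0.0105) = 18.43 Myr.

18.43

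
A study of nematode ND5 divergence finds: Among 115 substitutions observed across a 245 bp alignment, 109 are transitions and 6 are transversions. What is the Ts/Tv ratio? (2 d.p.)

R = 109/6 = 18.166666… ≈ 18.17 (to 2 d.p.).

18.17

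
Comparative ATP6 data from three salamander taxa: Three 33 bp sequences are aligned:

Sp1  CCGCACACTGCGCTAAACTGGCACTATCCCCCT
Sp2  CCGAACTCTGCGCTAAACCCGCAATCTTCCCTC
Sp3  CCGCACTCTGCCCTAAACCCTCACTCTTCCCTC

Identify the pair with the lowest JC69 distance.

Sp1–Sp2: 9/33 differ, p = 0.273, d = 0.339.
Sp1–Sp3: 9/33 differ, p = 0.273, d = 0.339.
Sp2–Sp3: 4/33 differ, p = 0.121, d = 0.132.
The smallest distance is between Sp2 and Sp3.

Sp2 and Sp3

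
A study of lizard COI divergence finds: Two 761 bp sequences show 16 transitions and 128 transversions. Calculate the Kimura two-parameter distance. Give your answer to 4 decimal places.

0.2205

P = 16/761 ≈ 0.021025 and Q = 128/761 ≈ 0.1682.
Under the Kimura two-parameter model, d = −½ ln(1 − 2P − Q) − ¼ ln(1 − 2Q).
1 − 2P − Q = 0.78975, giving −½ ln(0.78975) = 0.118019.
1 − 2Q = 0.6636, giving −¼ ln(0.6636) = 0.102519.
d = 0.118019 + 0.102519 = 0.220538.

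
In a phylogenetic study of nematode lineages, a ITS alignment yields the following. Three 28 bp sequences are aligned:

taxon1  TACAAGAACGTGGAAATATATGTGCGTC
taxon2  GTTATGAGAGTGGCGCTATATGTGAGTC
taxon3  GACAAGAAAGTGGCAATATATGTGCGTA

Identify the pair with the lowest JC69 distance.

taxon1–taxon2: 10/28 differ, p = 0.357, d = 0.485.
taxon1–taxon3: 4/28 differ, p = 0.143, d = 0.158.
taxon2–taxon3: 8/28 differ, p = 0.286, d = 0.360.
The smallest distance is between taxon1 and taxon3.

taxon1 and taxon3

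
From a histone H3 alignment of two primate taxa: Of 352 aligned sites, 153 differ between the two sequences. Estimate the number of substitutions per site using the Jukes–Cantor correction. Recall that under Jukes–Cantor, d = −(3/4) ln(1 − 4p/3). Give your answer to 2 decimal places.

p = 153/352 ≈ 0.434659.
d = −(3/4) ln(1 − 4p/3) = −0.75 ln(1 − 0.579545) = −0.75 ln(0.420455)
  = −0.75 × (-0.866418) = 0.649814 substitutions/site.

0.65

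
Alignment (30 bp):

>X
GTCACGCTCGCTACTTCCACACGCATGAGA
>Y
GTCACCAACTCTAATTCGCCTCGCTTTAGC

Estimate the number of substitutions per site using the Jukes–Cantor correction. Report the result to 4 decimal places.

0.5034

The sequences differ at 11 of 30 sites, so p = 11/30 ≈ 0.366667.
d = −(3/4) ln(1 − 4p/3) = −0.75 ln(1 − 0.488889) = −0.75 ln(0.511111)
  = −0.75 × (-0.671168) = 0.503376 substitutions/site.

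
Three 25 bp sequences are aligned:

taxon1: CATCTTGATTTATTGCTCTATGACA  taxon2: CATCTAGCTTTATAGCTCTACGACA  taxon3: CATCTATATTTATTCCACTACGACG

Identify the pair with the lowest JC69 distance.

taxon1–taxon2: 4/25 differ, p = 0.160, d = 0.180.
taxon1–taxon3: 6/25 differ, p = 0.240, d = 0.289.
taxon2–taxon3: 6/25 differ, p = 0.240, d = 0.289.
The smallest distance is between taxon1 and taxon2.

taxon1 and taxon2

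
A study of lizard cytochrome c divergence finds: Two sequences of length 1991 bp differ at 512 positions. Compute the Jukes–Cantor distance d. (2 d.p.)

p = 512/1991 ≈ 0.257157.
d = −(3/4) ln(1 − 4p/3) = −0.75 ln(1 − 0.342876) = −0.75 ln(0.657124)
  = −0.75 × (-0.419883) = 0.314912 substitutions/site.

0.31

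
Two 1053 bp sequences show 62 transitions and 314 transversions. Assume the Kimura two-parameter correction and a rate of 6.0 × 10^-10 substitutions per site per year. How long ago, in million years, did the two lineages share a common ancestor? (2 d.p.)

P = 62/1053 ≈ 0.058879 and Q = 314/1053 ≈ 0.298196.
Under the Kimura two-parameter model, d = −½ ln(1 − 2P − Q) − ¼ ln(1 − 2Q).
1 − 2P − Q = 0.584046, giving −½ ln(0.584046) = 0.268888.
1 − 2Q = 0.403608, giving −¼ ln(0.403608) = 0.226828.
d = 0.268888 + 0.226828 = 0.495716.
Under a molecular clock d = 2μt, so t = d/(2μ) = 0.495716 / (2 × 6.0 × 10^-10) = 413.10 million years.

413.10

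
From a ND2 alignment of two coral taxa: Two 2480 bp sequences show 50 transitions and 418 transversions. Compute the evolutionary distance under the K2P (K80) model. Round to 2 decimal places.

P = 50/2480 ≈ 0.020161 and Q = 418/2480 ≈ 0.168548.
Under the Kimura two-parameter model, d = −½ ln(1 − 2P − Q) − ¼ ln(1 − 2Q).
1 − 2P − Q = 0.79113, giving −½ ln(0.79113) = 0.117146.
1 − 2Q = 0.662904, giving −¼ ln(0.662904) = 0.102781.
d = 0.117146 + 0.102781 = 0.219927.

0.22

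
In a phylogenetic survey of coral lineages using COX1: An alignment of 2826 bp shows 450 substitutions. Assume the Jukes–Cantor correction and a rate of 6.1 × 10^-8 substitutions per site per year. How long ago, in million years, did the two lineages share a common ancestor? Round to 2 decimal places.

1.47

p = 450/2826 ≈ 0.159236.
d = −(3/4) ln(1 − 4p/3) = −0.75 ln(1 − 0.212315) = −0.75 ln(0.787685)
  = −0.75 × (-0.238657) = 0.178993 substitutions/site.
Under a molecular clock d = 2μt, so t = d/(2μ) = 0.178993 / (2 × 6.1 × 10^-8) = 1.47 million years.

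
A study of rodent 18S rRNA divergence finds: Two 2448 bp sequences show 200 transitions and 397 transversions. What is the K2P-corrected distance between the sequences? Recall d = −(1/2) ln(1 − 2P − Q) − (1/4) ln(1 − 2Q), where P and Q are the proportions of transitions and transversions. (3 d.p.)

P = 200/2448 ≈ 0.081699 and Q = 397/2448 ≈ 0.162173.
Under the Kimura two-parameter model, d = −½ ln(1 − 2P − Q) − ¼ ln(1 − 2Q).
1 − 2P − Q = 0.674429, giving −½ ln(0.674429) = 0.196944.
1 − 2Q = 0.675654, giving −¼ ln(0.675654) = 0.098019.
d = 0.196944 + 0.098019 = 0.294963.

0.295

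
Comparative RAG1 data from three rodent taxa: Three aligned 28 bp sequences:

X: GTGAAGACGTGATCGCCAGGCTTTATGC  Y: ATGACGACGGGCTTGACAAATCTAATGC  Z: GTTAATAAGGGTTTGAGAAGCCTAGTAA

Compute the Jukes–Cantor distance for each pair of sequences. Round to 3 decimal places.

d(X,Y) = 0.556, d(X,Z) = 0.824, d(Y,Z) = 0.635

X–Y: 11/28 sites differ → p ≈ 0.392857, d = −0.75 ln(1 − 0.523809) = 0.556452 ≈ 0.556.
X–Z: 14/28 sites differ → p = 0.5, d = −0.75 ln(1 − 0.666667) = 0.823960 ≈ 0.824.
Y–Z: 12/28 sites differ → p ≈ 0.428571, d = −0.75 ln(1 − 0.571428) = 0.635472 ≈ 0.635.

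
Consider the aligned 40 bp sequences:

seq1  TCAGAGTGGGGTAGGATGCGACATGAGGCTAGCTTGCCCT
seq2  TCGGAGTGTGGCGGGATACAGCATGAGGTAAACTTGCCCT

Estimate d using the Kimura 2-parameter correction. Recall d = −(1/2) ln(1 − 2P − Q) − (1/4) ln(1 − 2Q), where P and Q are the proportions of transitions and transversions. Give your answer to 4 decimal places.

Of 40 sites, 8 differences are transitions and 2 are transversions, so P = 8/40 = 0.2 and Q = 2/40 = 0.05.
Under the Kimura two-parameter model, d = −½ ln(1 − 2P − Q) − ¼ ln(1 − 2Q).
1 − 2P − Q = 0.55, giving −½ ln(0.55) = 0.298919.
1 − 2Q = 0.9, giving −¼ ln(0.9) = 0.026340.
d = 0.298919 + 0.026340 = 0.325259.

0.3253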